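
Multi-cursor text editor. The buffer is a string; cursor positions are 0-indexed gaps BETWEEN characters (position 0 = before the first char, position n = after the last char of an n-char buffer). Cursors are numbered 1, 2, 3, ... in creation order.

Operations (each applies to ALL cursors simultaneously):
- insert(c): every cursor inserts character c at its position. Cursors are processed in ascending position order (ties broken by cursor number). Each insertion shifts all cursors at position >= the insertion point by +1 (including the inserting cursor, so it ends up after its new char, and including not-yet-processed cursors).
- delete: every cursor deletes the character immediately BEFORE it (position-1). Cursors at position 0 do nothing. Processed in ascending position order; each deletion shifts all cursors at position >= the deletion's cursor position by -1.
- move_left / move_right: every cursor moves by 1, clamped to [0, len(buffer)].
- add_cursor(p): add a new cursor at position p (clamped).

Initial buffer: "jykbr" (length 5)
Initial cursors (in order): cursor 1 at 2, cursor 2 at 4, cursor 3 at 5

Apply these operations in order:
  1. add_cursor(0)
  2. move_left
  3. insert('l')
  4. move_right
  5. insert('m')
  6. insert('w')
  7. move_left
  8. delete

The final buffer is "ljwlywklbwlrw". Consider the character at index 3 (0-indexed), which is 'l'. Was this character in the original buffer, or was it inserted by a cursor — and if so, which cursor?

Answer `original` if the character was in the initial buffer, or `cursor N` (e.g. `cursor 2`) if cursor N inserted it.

After op 1 (add_cursor(0)): buffer="jykbr" (len 5), cursors c4@0 c1@2 c2@4 c3@5, authorship .....
After op 2 (move_left): buffer="jykbr" (len 5), cursors c4@0 c1@1 c2@3 c3@4, authorship .....
After op 3 (insert('l')): buffer="ljlyklblr" (len 9), cursors c4@1 c1@3 c2@6 c3@8, authorship 4.1..2.3.
After op 4 (move_right): buffer="ljlyklblr" (len 9), cursors c4@2 c1@4 c2@7 c3@9, authorship 4.1..2.3.
After op 5 (insert('m')): buffer="ljmlymklbmlrm" (len 13), cursors c4@3 c1@6 c2@10 c3@13, authorship 4.41.1.2.23.3
After op 6 (insert('w')): buffer="ljmwlymwklbmwlrmw" (len 17), cursors c4@4 c1@8 c2@13 c3@17, authorship 4.441.11.2.223.33
After op 7 (move_left): buffer="ljmwlymwklbmwlrmw" (len 17), cursors c4@3 c1@7 c2@12 c3@16, authorship 4.441.11.2.223.33
After op 8 (delete): buffer="ljwlywklbwlrw" (len 13), cursors c4@2 c1@5 c2@9 c3@12, authorship 4.41.1.2.23.3
Authorship (.=original, N=cursor N): 4 . 4 1 . 1 . 2 . 2 3 . 3
Index 3: author = 1

Answer: cursor 1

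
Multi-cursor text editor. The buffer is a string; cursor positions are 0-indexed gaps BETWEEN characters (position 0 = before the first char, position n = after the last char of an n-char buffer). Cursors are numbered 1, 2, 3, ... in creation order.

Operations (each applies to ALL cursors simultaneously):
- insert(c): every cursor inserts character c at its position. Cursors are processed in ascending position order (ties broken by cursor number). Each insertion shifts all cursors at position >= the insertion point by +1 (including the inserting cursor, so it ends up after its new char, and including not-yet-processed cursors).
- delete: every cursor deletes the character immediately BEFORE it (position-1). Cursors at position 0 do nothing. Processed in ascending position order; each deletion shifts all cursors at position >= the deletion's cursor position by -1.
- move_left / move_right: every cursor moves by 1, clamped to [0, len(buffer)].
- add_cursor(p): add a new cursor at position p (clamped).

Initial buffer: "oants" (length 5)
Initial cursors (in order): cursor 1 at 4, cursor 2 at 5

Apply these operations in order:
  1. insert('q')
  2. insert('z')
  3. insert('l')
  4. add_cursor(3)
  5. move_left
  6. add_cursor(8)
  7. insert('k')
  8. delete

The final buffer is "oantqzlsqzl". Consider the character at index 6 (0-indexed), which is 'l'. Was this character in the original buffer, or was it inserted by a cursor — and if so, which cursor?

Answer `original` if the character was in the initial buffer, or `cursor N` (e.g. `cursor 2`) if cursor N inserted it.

After op 1 (insert('q')): buffer="oantqsq" (len 7), cursors c1@5 c2@7, authorship ....1.2
After op 2 (insert('z')): buffer="oantqzsqz" (len 9), cursors c1@6 c2@9, authorship ....11.22
After op 3 (insert('l')): buffer="oantqzlsqzl" (len 11), cursors c1@7 c2@11, authorship ....111.222
After op 4 (add_cursor(3)): buffer="oantqzlsqzl" (len 11), cursors c3@3 c1@7 c2@11, authorship ....111.222
After op 5 (move_left): buffer="oantqzlsqzl" (len 11), cursors c3@2 c1@6 c2@10, authorship ....111.222
After op 6 (add_cursor(8)): buffer="oantqzlsqzl" (len 11), cursors c3@2 c1@6 c4@8 c2@10, authorship ....111.222
After op 7 (insert('k')): buffer="oakntqzklskqzkl" (len 15), cursors c3@3 c1@8 c4@11 c2@14, authorship ..3..1111.42222
After op 8 (delete): buffer="oantqzlsqzl" (len 11), cursors c3@2 c1@6 c4@8 c2@10, authorship ....111.222
Authorship (.=original, N=cursor N): . . . . 1 1 1 . 2 2 2
Index 6: author = 1

Answer: cursor 1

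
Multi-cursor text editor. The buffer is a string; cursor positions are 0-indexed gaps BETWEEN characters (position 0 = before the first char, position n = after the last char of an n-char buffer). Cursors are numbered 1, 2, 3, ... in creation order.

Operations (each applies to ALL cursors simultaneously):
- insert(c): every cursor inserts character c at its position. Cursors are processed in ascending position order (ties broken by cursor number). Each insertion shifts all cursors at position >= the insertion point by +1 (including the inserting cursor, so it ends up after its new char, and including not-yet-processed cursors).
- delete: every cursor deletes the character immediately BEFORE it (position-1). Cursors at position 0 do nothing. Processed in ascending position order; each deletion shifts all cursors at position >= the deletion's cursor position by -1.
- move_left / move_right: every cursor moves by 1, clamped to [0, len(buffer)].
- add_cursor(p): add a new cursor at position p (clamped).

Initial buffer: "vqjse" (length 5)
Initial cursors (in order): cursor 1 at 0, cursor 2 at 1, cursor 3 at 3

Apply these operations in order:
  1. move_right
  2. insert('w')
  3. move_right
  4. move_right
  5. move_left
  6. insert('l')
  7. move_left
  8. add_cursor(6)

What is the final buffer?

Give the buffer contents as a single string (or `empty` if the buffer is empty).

After op 1 (move_right): buffer="vqjse" (len 5), cursors c1@1 c2@2 c3@4, authorship .....
After op 2 (insert('w')): buffer="vwqwjswe" (len 8), cursors c1@2 c2@4 c3@7, authorship .1.2..3.
After op 3 (move_right): buffer="vwqwjswe" (len 8), cursors c1@3 c2@5 c3@8, authorship .1.2..3.
After op 4 (move_right): buffer="vwqwjswe" (len 8), cursors c1@4 c2@6 c3@8, authorship .1.2..3.
After op 5 (move_left): buffer="vwqwjswe" (len 8), cursors c1@3 c2@5 c3@7, authorship .1.2..3.
After op 6 (insert('l')): buffer="vwqlwjlswle" (len 11), cursors c1@4 c2@7 c3@10, authorship .1.12.2.33.
After op 7 (move_left): buffer="vwqlwjlswle" (len 11), cursors c1@3 c2@6 c3@9, authorship .1.12.2.33.
After op 8 (add_cursor(6)): buffer="vwqlwjlswle" (len 11), cursors c1@3 c2@6 c4@6 c3@9, authorship .1.12.2.33.

Answer: vwqlwjlswle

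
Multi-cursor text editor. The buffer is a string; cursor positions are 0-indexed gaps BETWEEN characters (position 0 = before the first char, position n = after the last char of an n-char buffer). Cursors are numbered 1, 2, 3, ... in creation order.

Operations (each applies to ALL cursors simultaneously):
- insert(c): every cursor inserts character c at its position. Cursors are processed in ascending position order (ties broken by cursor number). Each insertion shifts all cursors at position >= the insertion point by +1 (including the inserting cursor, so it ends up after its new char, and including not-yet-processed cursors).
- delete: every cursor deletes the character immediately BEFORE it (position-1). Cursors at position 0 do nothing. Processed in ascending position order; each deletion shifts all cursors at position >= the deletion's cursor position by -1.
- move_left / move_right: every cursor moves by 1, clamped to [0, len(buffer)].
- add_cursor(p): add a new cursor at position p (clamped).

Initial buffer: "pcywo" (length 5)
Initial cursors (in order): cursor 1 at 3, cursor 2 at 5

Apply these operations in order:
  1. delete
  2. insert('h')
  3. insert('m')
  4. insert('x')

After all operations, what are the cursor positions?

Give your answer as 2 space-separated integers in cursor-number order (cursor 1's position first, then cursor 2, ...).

After op 1 (delete): buffer="pcw" (len 3), cursors c1@2 c2@3, authorship ...
After op 2 (insert('h')): buffer="pchwh" (len 5), cursors c1@3 c2@5, authorship ..1.2
After op 3 (insert('m')): buffer="pchmwhm" (len 7), cursors c1@4 c2@7, authorship ..11.22
After op 4 (insert('x')): buffer="pchmxwhmx" (len 9), cursors c1@5 c2@9, authorship ..111.222

Answer: 5 9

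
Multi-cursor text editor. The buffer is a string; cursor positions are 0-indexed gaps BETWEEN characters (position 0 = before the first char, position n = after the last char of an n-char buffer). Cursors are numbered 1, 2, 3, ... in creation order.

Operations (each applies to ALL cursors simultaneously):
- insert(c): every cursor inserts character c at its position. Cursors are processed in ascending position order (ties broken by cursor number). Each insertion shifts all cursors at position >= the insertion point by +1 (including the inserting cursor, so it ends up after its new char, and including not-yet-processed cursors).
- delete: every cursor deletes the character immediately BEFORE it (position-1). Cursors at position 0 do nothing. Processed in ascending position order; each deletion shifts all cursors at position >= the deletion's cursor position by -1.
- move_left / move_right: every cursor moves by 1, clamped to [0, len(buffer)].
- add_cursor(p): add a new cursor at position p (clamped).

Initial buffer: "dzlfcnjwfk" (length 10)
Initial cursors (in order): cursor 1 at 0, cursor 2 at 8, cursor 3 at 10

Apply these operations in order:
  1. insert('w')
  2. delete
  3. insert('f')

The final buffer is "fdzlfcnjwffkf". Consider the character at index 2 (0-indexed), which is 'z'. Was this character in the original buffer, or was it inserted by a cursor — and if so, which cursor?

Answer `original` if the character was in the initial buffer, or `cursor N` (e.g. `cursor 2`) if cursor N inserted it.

After op 1 (insert('w')): buffer="wdzlfcnjwwfkw" (len 13), cursors c1@1 c2@10 c3@13, authorship 1........2..3
After op 2 (delete): buffer="dzlfcnjwfk" (len 10), cursors c1@0 c2@8 c3@10, authorship ..........
After op 3 (insert('f')): buffer="fdzlfcnjwffkf" (len 13), cursors c1@1 c2@10 c3@13, authorship 1........2..3
Authorship (.=original, N=cursor N): 1 . . . . . . . . 2 . . 3
Index 2: author = original

Answer: original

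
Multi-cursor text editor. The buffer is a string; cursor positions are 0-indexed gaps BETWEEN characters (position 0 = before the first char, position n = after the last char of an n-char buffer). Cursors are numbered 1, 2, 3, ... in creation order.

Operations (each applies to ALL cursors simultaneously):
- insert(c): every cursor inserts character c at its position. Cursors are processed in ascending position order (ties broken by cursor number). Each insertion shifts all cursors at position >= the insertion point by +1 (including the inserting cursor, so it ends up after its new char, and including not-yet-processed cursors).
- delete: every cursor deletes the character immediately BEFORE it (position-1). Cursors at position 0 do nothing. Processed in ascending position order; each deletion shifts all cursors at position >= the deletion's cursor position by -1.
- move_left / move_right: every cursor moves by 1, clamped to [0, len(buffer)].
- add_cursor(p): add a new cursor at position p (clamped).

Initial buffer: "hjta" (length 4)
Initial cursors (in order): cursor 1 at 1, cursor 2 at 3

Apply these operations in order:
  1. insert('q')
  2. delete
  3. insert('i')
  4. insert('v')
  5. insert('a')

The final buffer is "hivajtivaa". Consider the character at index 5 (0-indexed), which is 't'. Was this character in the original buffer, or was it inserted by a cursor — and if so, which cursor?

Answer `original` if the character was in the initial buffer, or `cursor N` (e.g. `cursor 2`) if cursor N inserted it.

Answer: original

Derivation:
After op 1 (insert('q')): buffer="hqjtqa" (len 6), cursors c1@2 c2@5, authorship .1..2.
After op 2 (delete): buffer="hjta" (len 4), cursors c1@1 c2@3, authorship ....
After op 3 (insert('i')): buffer="hijtia" (len 6), cursors c1@2 c2@5, authorship .1..2.
After op 4 (insert('v')): buffer="hivjtiva" (len 8), cursors c1@3 c2@7, authorship .11..22.
After op 5 (insert('a')): buffer="hivajtivaa" (len 10), cursors c1@4 c2@9, authorship .111..222.
Authorship (.=original, N=cursor N): . 1 1 1 . . 2 2 2 .
Index 5: author = original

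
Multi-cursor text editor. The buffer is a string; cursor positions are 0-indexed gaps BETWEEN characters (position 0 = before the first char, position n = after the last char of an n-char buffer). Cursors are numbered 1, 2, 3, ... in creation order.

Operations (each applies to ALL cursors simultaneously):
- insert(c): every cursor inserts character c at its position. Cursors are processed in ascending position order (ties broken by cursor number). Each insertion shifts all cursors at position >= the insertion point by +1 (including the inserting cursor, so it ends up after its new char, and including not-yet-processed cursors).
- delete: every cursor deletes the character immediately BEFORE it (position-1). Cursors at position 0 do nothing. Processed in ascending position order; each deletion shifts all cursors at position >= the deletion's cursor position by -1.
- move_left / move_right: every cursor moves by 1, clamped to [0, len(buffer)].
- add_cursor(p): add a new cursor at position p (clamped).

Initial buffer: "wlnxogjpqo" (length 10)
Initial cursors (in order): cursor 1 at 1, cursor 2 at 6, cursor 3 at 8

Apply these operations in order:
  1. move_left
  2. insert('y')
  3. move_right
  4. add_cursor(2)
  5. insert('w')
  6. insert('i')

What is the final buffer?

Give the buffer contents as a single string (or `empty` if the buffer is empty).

Answer: ywwwiilnxoygwijypwiqo

Derivation:
After op 1 (move_left): buffer="wlnxogjpqo" (len 10), cursors c1@0 c2@5 c3@7, authorship ..........
After op 2 (insert('y')): buffer="ywlnxoygjypqo" (len 13), cursors c1@1 c2@7 c3@10, authorship 1.....2..3...
After op 3 (move_right): buffer="ywlnxoygjypqo" (len 13), cursors c1@2 c2@8 c3@11, authorship 1.....2..3...
After op 4 (add_cursor(2)): buffer="ywlnxoygjypqo" (len 13), cursors c1@2 c4@2 c2@8 c3@11, authorship 1.....2..3...
After op 5 (insert('w')): buffer="ywwwlnxoygwjypwqo" (len 17), cursors c1@4 c4@4 c2@11 c3@15, authorship 1.14....2.2.3.3..
After op 6 (insert('i')): buffer="ywwwiilnxoygwijypwiqo" (len 21), cursors c1@6 c4@6 c2@14 c3@19, authorship 1.1414....2.22.3.33..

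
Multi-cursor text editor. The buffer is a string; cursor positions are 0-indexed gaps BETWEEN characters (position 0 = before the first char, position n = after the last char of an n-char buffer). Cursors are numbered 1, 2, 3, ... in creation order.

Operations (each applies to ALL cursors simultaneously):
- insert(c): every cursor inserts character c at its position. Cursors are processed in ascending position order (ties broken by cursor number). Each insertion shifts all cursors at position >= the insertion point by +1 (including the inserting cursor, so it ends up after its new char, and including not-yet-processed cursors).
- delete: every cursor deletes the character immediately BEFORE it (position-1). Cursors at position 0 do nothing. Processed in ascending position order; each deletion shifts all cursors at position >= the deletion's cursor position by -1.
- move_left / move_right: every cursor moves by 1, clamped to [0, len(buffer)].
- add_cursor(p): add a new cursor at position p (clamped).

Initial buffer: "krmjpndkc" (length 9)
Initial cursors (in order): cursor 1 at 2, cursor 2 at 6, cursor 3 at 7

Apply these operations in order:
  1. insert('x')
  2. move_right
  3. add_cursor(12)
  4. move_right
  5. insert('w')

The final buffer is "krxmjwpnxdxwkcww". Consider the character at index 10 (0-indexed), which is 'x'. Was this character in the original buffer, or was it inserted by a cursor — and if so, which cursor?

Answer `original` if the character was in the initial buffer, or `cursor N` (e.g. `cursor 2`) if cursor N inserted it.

After op 1 (insert('x')): buffer="krxmjpnxdxkc" (len 12), cursors c1@3 c2@8 c3@10, authorship ..1....2.3..
After op 2 (move_right): buffer="krxmjpnxdxkc" (len 12), cursors c1@4 c2@9 c3@11, authorship ..1....2.3..
After op 3 (add_cursor(12)): buffer="krxmjpnxdxkc" (len 12), cursors c1@4 c2@9 c3@11 c4@12, authorship ..1....2.3..
After op 4 (move_right): buffer="krxmjpnxdxkc" (len 12), cursors c1@5 c2@10 c3@12 c4@12, authorship ..1....2.3..
After op 5 (insert('w')): buffer="krxmjwpnxdxwkcww" (len 16), cursors c1@6 c2@12 c3@16 c4@16, authorship ..1..1..2.32..34
Authorship (.=original, N=cursor N): . . 1 . . 1 . . 2 . 3 2 . . 3 4
Index 10: author = 3

Answer: cursor 3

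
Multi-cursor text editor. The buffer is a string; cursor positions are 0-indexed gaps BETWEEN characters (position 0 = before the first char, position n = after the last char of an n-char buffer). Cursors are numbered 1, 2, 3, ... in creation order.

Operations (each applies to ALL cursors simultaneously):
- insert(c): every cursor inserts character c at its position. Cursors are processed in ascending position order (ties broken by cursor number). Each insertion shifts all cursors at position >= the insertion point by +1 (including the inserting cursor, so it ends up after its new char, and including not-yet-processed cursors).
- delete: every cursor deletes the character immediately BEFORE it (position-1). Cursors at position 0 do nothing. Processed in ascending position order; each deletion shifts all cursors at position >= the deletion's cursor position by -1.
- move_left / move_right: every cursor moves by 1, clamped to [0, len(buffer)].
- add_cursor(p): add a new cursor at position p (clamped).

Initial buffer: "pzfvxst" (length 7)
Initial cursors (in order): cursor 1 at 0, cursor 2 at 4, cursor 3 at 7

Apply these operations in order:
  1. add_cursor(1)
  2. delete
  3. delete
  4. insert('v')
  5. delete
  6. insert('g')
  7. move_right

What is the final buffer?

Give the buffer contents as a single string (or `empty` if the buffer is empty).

After op 1 (add_cursor(1)): buffer="pzfvxst" (len 7), cursors c1@0 c4@1 c2@4 c3@7, authorship .......
After op 2 (delete): buffer="zfxs" (len 4), cursors c1@0 c4@0 c2@2 c3@4, authorship ....
After op 3 (delete): buffer="zx" (len 2), cursors c1@0 c4@0 c2@1 c3@2, authorship ..
After op 4 (insert('v')): buffer="vvzvxv" (len 6), cursors c1@2 c4@2 c2@4 c3@6, authorship 14.2.3
After op 5 (delete): buffer="zx" (len 2), cursors c1@0 c4@0 c2@1 c3@2, authorship ..
After op 6 (insert('g')): buffer="ggzgxg" (len 6), cursors c1@2 c4@2 c2@4 c3@6, authorship 14.2.3
After op 7 (move_right): buffer="ggzgxg" (len 6), cursors c1@3 c4@3 c2@5 c3@6, authorship 14.2.3

Answer: ggzgxg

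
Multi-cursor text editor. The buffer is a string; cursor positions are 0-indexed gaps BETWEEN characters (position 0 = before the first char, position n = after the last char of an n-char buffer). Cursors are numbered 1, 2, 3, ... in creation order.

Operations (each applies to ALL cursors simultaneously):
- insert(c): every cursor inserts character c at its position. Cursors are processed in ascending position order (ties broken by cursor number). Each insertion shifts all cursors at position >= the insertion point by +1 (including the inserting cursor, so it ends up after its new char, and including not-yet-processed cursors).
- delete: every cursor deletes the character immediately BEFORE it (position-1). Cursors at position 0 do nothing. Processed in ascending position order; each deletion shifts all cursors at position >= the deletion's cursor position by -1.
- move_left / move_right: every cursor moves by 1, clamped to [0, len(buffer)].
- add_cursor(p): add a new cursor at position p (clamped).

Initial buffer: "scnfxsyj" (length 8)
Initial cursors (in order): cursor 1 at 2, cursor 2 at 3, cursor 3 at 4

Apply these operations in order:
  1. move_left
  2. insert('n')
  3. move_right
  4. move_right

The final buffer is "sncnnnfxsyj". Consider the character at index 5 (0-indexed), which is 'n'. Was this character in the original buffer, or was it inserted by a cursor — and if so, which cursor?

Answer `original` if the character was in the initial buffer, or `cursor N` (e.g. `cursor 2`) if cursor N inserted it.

Answer: cursor 3

Derivation:
After op 1 (move_left): buffer="scnfxsyj" (len 8), cursors c1@1 c2@2 c3@3, authorship ........
After op 2 (insert('n')): buffer="sncnnnfxsyj" (len 11), cursors c1@2 c2@4 c3@6, authorship .1.2.3.....
After op 3 (move_right): buffer="sncnnnfxsyj" (len 11), cursors c1@3 c2@5 c3@7, authorship .1.2.3.....
After op 4 (move_right): buffer="sncnnnfxsyj" (len 11), cursors c1@4 c2@6 c3@8, authorship .1.2.3.....
Authorship (.=original, N=cursor N): . 1 . 2 . 3 . . . . .
Index 5: author = 3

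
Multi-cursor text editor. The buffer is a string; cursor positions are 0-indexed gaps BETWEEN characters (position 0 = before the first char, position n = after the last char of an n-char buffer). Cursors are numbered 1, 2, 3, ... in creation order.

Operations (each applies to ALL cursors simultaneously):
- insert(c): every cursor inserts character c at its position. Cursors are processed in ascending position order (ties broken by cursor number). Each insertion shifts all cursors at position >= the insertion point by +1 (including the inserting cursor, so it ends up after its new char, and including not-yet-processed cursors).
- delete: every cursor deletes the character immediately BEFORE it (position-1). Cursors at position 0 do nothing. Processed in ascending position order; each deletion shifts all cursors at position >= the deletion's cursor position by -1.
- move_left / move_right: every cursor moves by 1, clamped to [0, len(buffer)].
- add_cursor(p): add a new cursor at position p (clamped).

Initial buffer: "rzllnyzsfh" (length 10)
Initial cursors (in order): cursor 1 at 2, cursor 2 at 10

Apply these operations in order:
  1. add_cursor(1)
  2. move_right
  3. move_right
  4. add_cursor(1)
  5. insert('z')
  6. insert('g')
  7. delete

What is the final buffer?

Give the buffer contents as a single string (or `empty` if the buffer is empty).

Answer: rzzlzlznyzsfhz

Derivation:
After op 1 (add_cursor(1)): buffer="rzllnyzsfh" (len 10), cursors c3@1 c1@2 c2@10, authorship ..........
After op 2 (move_right): buffer="rzllnyzsfh" (len 10), cursors c3@2 c1@3 c2@10, authorship ..........
After op 3 (move_right): buffer="rzllnyzsfh" (len 10), cursors c3@3 c1@4 c2@10, authorship ..........
After op 4 (add_cursor(1)): buffer="rzllnyzsfh" (len 10), cursors c4@1 c3@3 c1@4 c2@10, authorship ..........
After op 5 (insert('z')): buffer="rzzlzlznyzsfhz" (len 14), cursors c4@2 c3@5 c1@7 c2@14, authorship .4..3.1......2
After op 6 (insert('g')): buffer="rzgzlzglzgnyzsfhzg" (len 18), cursors c4@3 c3@7 c1@10 c2@18, authorship .44..33.11......22
After op 7 (delete): buffer="rzzlzlznyzsfhz" (len 14), cursors c4@2 c3@5 c1@7 c2@14, authorship .4..3.1......2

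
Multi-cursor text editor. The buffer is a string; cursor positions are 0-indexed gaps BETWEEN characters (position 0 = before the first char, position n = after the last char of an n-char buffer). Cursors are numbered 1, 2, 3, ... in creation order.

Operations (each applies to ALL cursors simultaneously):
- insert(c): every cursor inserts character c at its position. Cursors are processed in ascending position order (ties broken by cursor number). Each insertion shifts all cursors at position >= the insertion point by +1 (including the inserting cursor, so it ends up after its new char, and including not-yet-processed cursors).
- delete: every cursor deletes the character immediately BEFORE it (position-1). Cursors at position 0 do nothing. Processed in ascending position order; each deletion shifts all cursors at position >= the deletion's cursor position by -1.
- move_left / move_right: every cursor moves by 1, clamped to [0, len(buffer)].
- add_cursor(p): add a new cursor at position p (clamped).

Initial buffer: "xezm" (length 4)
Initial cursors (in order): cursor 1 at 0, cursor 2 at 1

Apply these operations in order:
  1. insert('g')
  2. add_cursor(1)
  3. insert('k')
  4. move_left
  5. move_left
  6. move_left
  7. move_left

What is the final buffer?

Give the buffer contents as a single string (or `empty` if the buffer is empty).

After op 1 (insert('g')): buffer="gxgezm" (len 6), cursors c1@1 c2@3, authorship 1.2...
After op 2 (add_cursor(1)): buffer="gxgezm" (len 6), cursors c1@1 c3@1 c2@3, authorship 1.2...
After op 3 (insert('k')): buffer="gkkxgkezm" (len 9), cursors c1@3 c3@3 c2@6, authorship 113.22...
After op 4 (move_left): buffer="gkkxgkezm" (len 9), cursors c1@2 c3@2 c2@5, authorship 113.22...
After op 5 (move_left): buffer="gkkxgkezm" (len 9), cursors c1@1 c3@1 c2@4, authorship 113.22...
After op 6 (move_left): buffer="gkkxgkezm" (len 9), cursors c1@0 c3@0 c2@3, authorship 113.22...
After op 7 (move_left): buffer="gkkxgkezm" (len 9), cursors c1@0 c3@0 c2@2, authorship 113.22...

Answer: gkkxgkezm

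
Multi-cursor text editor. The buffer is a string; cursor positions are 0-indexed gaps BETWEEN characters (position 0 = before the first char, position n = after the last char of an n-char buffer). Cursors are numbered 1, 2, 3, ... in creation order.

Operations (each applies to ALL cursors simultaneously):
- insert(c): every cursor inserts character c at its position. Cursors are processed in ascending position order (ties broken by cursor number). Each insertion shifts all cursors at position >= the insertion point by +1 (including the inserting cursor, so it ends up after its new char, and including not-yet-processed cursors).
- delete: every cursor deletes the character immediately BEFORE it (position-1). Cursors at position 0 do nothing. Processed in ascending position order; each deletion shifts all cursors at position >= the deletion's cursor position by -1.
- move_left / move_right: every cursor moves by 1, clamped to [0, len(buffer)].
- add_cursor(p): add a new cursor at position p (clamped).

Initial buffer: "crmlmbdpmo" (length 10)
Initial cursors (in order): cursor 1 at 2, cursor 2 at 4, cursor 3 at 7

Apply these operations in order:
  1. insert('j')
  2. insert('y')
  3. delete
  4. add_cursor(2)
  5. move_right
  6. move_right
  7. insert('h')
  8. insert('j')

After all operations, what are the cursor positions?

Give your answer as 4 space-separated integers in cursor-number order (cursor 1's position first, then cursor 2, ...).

After op 1 (insert('j')): buffer="crjmljmbdjpmo" (len 13), cursors c1@3 c2@6 c3@10, authorship ..1..2...3...
After op 2 (insert('y')): buffer="crjymljymbdjypmo" (len 16), cursors c1@4 c2@8 c3@13, authorship ..11..22...33...
After op 3 (delete): buffer="crjmljmbdjpmo" (len 13), cursors c1@3 c2@6 c3@10, authorship ..1..2...3...
After op 4 (add_cursor(2)): buffer="crjmljmbdjpmo" (len 13), cursors c4@2 c1@3 c2@6 c3@10, authorship ..1..2...3...
After op 5 (move_right): buffer="crjmljmbdjpmo" (len 13), cursors c4@3 c1@4 c2@7 c3@11, authorship ..1..2...3...
After op 6 (move_right): buffer="crjmljmbdjpmo" (len 13), cursors c4@4 c1@5 c2@8 c3@12, authorship ..1..2...3...
After op 7 (insert('h')): buffer="crjmhlhjmbhdjpmho" (len 17), cursors c4@5 c1@7 c2@11 c3@16, authorship ..1.4.12..2.3..3.
After op 8 (insert('j')): buffer="crjmhjlhjjmbhjdjpmhjo" (len 21), cursors c4@6 c1@9 c2@14 c3@20, authorship ..1.44.112..22.3..33.

Answer: 9 14 20 6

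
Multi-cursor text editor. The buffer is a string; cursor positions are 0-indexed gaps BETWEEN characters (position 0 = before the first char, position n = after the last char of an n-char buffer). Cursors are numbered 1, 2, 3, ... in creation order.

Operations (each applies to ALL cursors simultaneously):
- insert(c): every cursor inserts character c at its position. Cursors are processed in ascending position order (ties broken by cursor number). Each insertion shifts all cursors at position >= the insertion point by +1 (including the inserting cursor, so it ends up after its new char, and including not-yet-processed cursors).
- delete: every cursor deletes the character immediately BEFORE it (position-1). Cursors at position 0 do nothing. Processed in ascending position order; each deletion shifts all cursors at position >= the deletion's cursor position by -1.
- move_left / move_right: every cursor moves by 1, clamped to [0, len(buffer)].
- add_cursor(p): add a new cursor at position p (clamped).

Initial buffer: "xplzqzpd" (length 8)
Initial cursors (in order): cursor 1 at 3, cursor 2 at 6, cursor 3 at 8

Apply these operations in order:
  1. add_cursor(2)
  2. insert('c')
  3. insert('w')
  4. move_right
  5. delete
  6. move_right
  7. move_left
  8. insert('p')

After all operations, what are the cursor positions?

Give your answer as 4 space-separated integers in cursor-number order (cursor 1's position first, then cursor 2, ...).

After op 1 (add_cursor(2)): buffer="xplzqzpd" (len 8), cursors c4@2 c1@3 c2@6 c3@8, authorship ........
After op 2 (insert('c')): buffer="xpclczqzcpdc" (len 12), cursors c4@3 c1@5 c2@9 c3@12, authorship ..4.1...2..3
After op 3 (insert('w')): buffer="xpcwlcwzqzcwpdcw" (len 16), cursors c4@4 c1@7 c2@12 c3@16, authorship ..44.11...22..33
After op 4 (move_right): buffer="xpcwlcwzqzcwpdcw" (len 16), cursors c4@5 c1@8 c2@13 c3@16, authorship ..44.11...22..33
After op 5 (delete): buffer="xpcwcwqzcwdc" (len 12), cursors c4@4 c1@6 c2@10 c3@12, authorship ..4411..22.3
After op 6 (move_right): buffer="xpcwcwqzcwdc" (len 12), cursors c4@5 c1@7 c2@11 c3@12, authorship ..4411..22.3
After op 7 (move_left): buffer="xpcwcwqzcwdc" (len 12), cursors c4@4 c1@6 c2@10 c3@11, authorship ..4411..22.3
After op 8 (insert('p')): buffer="xpcwpcwpqzcwpdpc" (len 16), cursors c4@5 c1@8 c2@13 c3@15, authorship ..444111..222.33

Answer: 8 13 15 5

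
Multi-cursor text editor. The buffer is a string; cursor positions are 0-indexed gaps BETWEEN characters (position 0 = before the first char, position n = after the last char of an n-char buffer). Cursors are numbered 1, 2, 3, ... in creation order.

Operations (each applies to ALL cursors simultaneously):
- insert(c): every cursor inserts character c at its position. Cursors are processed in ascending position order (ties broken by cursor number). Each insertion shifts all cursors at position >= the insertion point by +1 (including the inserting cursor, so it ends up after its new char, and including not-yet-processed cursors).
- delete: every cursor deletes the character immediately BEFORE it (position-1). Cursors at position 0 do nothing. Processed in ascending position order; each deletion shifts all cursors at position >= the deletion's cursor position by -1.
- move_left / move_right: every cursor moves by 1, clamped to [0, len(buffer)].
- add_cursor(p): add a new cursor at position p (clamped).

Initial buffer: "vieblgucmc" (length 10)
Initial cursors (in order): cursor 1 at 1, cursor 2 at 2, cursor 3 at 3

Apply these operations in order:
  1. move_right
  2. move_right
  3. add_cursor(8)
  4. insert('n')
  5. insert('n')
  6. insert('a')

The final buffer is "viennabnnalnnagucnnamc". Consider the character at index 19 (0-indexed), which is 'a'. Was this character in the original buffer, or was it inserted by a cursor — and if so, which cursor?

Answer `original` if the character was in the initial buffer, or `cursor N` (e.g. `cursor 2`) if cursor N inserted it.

After op 1 (move_right): buffer="vieblgucmc" (len 10), cursors c1@2 c2@3 c3@4, authorship ..........
After op 2 (move_right): buffer="vieblgucmc" (len 10), cursors c1@3 c2@4 c3@5, authorship ..........
After op 3 (add_cursor(8)): buffer="vieblgucmc" (len 10), cursors c1@3 c2@4 c3@5 c4@8, authorship ..........
After op 4 (insert('n')): buffer="vienbnlngucnmc" (len 14), cursors c1@4 c2@6 c3@8 c4@12, authorship ...1.2.3...4..
After op 5 (insert('n')): buffer="viennbnnlnngucnnmc" (len 18), cursors c1@5 c2@8 c3@11 c4@16, authorship ...11.22.33...44..
After op 6 (insert('a')): buffer="viennabnnalnnagucnnamc" (len 22), cursors c1@6 c2@10 c3@14 c4@20, authorship ...111.222.333...444..
Authorship (.=original, N=cursor N): . . . 1 1 1 . 2 2 2 . 3 3 3 . . . 4 4 4 . .
Index 19: author = 4

Answer: cursor 4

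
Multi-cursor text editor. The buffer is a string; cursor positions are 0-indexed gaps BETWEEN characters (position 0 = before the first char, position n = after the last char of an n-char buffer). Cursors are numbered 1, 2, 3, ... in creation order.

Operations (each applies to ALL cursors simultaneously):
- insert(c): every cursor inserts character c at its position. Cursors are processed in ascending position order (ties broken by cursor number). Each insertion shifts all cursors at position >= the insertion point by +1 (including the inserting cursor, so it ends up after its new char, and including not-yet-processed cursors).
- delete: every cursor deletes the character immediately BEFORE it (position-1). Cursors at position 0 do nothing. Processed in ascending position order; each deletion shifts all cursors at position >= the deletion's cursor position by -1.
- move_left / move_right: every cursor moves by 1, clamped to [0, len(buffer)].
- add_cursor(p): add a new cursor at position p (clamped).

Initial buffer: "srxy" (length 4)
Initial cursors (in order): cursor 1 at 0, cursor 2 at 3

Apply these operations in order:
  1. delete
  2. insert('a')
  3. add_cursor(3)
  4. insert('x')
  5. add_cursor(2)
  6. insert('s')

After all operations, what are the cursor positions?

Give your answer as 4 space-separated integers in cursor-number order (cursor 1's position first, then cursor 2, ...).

Answer: 4 11 8 4

Derivation:
After op 1 (delete): buffer="sry" (len 3), cursors c1@0 c2@2, authorship ...
After op 2 (insert('a')): buffer="asray" (len 5), cursors c1@1 c2@4, authorship 1..2.
After op 3 (add_cursor(3)): buffer="asray" (len 5), cursors c1@1 c3@3 c2@4, authorship 1..2.
After op 4 (insert('x')): buffer="axsrxaxy" (len 8), cursors c1@2 c3@5 c2@7, authorship 11..322.
After op 5 (add_cursor(2)): buffer="axsrxaxy" (len 8), cursors c1@2 c4@2 c3@5 c2@7, authorship 11..322.
After op 6 (insert('s')): buffer="axsssrxsaxsy" (len 12), cursors c1@4 c4@4 c3@8 c2@11, authorship 1114..33222.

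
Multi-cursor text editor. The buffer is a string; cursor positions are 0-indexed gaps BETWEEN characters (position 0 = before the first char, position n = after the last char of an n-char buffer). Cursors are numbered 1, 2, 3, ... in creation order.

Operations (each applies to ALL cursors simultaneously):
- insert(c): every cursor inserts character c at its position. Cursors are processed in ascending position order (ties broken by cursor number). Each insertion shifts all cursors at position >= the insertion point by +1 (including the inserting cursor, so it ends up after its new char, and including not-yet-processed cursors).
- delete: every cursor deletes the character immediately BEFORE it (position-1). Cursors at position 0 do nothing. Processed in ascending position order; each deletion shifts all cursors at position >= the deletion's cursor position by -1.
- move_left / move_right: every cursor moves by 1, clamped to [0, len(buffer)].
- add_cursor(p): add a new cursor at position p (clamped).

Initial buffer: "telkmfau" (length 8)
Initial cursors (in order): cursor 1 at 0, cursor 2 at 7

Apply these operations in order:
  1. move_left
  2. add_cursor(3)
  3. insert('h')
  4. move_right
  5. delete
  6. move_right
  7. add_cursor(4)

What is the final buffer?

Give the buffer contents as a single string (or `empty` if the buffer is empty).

Answer: helhmfhu

Derivation:
After op 1 (move_left): buffer="telkmfau" (len 8), cursors c1@0 c2@6, authorship ........
After op 2 (add_cursor(3)): buffer="telkmfau" (len 8), cursors c1@0 c3@3 c2@6, authorship ........
After op 3 (insert('h')): buffer="htelhkmfhau" (len 11), cursors c1@1 c3@5 c2@9, authorship 1...3...2..
After op 4 (move_right): buffer="htelhkmfhau" (len 11), cursors c1@2 c3@6 c2@10, authorship 1...3...2..
After op 5 (delete): buffer="helhmfhu" (len 8), cursors c1@1 c3@4 c2@7, authorship 1..3..2.
After op 6 (move_right): buffer="helhmfhu" (len 8), cursors c1@2 c3@5 c2@8, authorship 1..3..2.
After op 7 (add_cursor(4)): buffer="helhmfhu" (len 8), cursors c1@2 c4@4 c3@5 c2@8, authorship 1..3..2.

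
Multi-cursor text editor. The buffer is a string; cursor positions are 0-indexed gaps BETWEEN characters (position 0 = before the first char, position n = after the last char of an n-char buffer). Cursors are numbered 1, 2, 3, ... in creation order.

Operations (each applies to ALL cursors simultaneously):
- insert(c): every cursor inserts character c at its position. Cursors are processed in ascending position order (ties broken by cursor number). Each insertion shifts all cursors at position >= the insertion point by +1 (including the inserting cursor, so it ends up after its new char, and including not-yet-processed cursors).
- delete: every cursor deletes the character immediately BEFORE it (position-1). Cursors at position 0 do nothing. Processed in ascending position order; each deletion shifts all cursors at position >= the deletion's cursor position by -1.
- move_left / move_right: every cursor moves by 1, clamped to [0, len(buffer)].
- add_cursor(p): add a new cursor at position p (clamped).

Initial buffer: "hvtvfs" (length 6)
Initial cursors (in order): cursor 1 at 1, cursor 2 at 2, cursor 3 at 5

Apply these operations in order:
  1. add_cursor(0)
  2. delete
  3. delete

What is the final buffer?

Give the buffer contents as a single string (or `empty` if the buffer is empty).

After op 1 (add_cursor(0)): buffer="hvtvfs" (len 6), cursors c4@0 c1@1 c2@2 c3@5, authorship ......
After op 2 (delete): buffer="tvs" (len 3), cursors c1@0 c2@0 c4@0 c3@2, authorship ...
After op 3 (delete): buffer="ts" (len 2), cursors c1@0 c2@0 c4@0 c3@1, authorship ..

Answer: ts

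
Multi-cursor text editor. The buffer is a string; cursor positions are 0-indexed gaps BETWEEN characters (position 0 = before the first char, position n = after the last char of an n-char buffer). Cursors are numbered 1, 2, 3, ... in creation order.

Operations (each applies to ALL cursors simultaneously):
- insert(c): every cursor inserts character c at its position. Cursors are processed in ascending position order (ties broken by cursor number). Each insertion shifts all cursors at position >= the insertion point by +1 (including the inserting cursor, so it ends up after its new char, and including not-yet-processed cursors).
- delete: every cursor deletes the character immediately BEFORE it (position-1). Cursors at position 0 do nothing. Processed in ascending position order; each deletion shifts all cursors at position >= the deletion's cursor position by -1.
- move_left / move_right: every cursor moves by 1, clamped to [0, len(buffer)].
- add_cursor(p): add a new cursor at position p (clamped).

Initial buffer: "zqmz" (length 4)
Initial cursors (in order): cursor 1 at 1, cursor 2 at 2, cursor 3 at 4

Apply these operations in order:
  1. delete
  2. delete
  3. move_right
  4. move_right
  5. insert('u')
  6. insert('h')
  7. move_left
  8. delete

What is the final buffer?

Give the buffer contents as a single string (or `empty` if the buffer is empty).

After op 1 (delete): buffer="m" (len 1), cursors c1@0 c2@0 c3@1, authorship .
After op 2 (delete): buffer="" (len 0), cursors c1@0 c2@0 c3@0, authorship 
After op 3 (move_right): buffer="" (len 0), cursors c1@0 c2@0 c3@0, authorship 
After op 4 (move_right): buffer="" (len 0), cursors c1@0 c2@0 c3@0, authorship 
After op 5 (insert('u')): buffer="uuu" (len 3), cursors c1@3 c2@3 c3@3, authorship 123
After op 6 (insert('h')): buffer="uuuhhh" (len 6), cursors c1@6 c2@6 c3@6, authorship 123123
After op 7 (move_left): buffer="uuuhhh" (len 6), cursors c1@5 c2@5 c3@5, authorship 123123
After op 8 (delete): buffer="uuh" (len 3), cursors c1@2 c2@2 c3@2, authorship 123

Answer: uuh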